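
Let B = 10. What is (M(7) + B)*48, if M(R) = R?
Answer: 816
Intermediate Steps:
(M(7) + B)*48 = (7 + 10)*48 = 17*48 = 816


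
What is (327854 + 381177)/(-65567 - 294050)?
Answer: -709031/359617 ≈ -1.9716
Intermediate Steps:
(327854 + 381177)/(-65567 - 294050) = 709031/(-359617) = 709031*(-1/359617) = -709031/359617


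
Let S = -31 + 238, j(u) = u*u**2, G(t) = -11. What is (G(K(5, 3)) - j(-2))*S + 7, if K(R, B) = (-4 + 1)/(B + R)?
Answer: -614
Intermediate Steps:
K(R, B) = -3/(B + R)
j(u) = u**3
S = 207
(G(K(5, 3)) - j(-2))*S + 7 = (-11 - 1*(-2)**3)*207 + 7 = (-11 - 1*(-8))*207 + 7 = (-11 + 8)*207 + 7 = -3*207 + 7 = -621 + 7 = -614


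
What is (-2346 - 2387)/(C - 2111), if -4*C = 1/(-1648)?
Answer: 31199936/13915711 ≈ 2.2421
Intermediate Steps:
C = 1/6592 (C = -1/4/(-1648) = -1/4*(-1/1648) = 1/6592 ≈ 0.00015170)
(-2346 - 2387)/(C - 2111) = (-2346 - 2387)/(1/6592 - 2111) = -4733/(-13915711/6592) = -4733*(-6592/13915711) = 31199936/13915711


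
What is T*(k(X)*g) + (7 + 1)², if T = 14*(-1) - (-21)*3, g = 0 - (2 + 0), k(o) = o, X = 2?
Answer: -132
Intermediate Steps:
g = -2 (g = 0 - 1*2 = 0 - 2 = -2)
T = 49 (T = -14 - 1*(-63) = -14 + 63 = 49)
T*(k(X)*g) + (7 + 1)² = 49*(2*(-2)) + (7 + 1)² = 49*(-4) + 8² = -196 + 64 = -132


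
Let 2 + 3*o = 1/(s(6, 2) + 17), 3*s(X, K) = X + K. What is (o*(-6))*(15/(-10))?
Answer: -345/59 ≈ -5.8475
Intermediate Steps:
s(X, K) = K/3 + X/3 (s(X, K) = (X + K)/3 = (K + X)/3 = K/3 + X/3)
o = -115/177 (o = -⅔ + 1/(3*(((⅓)*2 + (⅓)*6) + 17)) = -⅔ + 1/(3*((⅔ + 2) + 17)) = -⅔ + 1/(3*(8/3 + 17)) = -⅔ + 1/(3*(59/3)) = -⅔ + (⅓)*(3/59) = -⅔ + 1/59 = -115/177 ≈ -0.64972)
(o*(-6))*(15/(-10)) = (-115/177*(-6))*(15/(-10)) = 230*(15*(-⅒))/59 = (230/59)*(-3/2) = -345/59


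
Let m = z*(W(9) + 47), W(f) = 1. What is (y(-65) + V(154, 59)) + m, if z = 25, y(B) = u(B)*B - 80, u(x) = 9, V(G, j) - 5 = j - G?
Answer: 445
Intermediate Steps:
V(G, j) = 5 + j - G (V(G, j) = 5 + (j - G) = 5 + j - G)
y(B) = -80 + 9*B (y(B) = 9*B - 80 = -80 + 9*B)
m = 1200 (m = 25*(1 + 47) = 25*48 = 1200)
(y(-65) + V(154, 59)) + m = ((-80 + 9*(-65)) + (5 + 59 - 1*154)) + 1200 = ((-80 - 585) + (5 + 59 - 154)) + 1200 = (-665 - 90) + 1200 = -755 + 1200 = 445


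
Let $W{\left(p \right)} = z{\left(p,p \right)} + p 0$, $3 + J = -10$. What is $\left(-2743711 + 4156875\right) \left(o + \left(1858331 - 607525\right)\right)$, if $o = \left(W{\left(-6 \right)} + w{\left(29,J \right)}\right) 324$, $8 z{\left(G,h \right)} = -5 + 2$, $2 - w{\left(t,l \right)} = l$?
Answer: $1774290287798$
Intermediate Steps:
$J = -13$ ($J = -3 - 10 = -13$)
$w{\left(t,l \right)} = 2 - l$
$z{\left(G,h \right)} = - \frac{3}{8}$ ($z{\left(G,h \right)} = \frac{-5 + 2}{8} = \frac{1}{8} \left(-3\right) = - \frac{3}{8}$)
$W{\left(p \right)} = - \frac{3}{8}$ ($W{\left(p \right)} = - \frac{3}{8} + p 0 = - \frac{3}{8} + 0 = - \frac{3}{8}$)
$o = \frac{9477}{2}$ ($o = \left(- \frac{3}{8} + \left(2 - -13\right)\right) 324 = \left(- \frac{3}{8} + \left(2 + 13\right)\right) 324 = \left(- \frac{3}{8} + 15\right) 324 = \frac{117}{8} \cdot 324 = \frac{9477}{2} \approx 4738.5$)
$\left(-2743711 + 4156875\right) \left(o + \left(1858331 - 607525\right)\right) = \left(-2743711 + 4156875\right) \left(\frac{9477}{2} + \left(1858331 - 607525\right)\right) = 1413164 \left(\frac{9477}{2} + 1250806\right) = 1413164 \cdot \frac{2511089}{2} = 1774290287798$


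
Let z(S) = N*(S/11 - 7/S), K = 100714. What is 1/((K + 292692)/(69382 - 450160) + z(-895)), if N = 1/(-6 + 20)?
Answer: -13120657935/89801631631 ≈ -0.14611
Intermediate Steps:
N = 1/14 ≈ 0.071429
z(S) = -1/(2*S) + S/154 (z(S) = (S/11 - 7/S)/14 = (-7/S + S/11)/14 = -1/(2*S) + S/154)
1/((K + 292692)/(69382 - 450160) + z(-895)) = 1/((100714 + 292692)/(69382 - 450160) + (1/154)*(-77 + (-895)²)/(-895)) = 1/(393406/(-380778) + (1/154)*(-1/895)*(-77 + 801025)) = 1/(393406*(-1/380778) + (1/154)*(-1/895)*800948) = 1/(-196703/190389 - 400474/68915) = 1/(-89801631631/13120657935) = -13120657935/89801631631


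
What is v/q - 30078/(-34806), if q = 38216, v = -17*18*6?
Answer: 2660679/3260162 ≈ 0.81612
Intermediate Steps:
v = -1836 (v = -306*6 = -1836)
v/q - 30078/(-34806) = -1836/38216 - 30078/(-34806) = -1836*1/38216 - 30078*(-1/34806) = -27/562 + 5013/5801 = 2660679/3260162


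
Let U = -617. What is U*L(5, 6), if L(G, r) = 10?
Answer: -6170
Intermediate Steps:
U*L(5, 6) = -617*10 = -6170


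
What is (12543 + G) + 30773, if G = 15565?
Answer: 58881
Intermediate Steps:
(12543 + G) + 30773 = (12543 + 15565) + 30773 = 28108 + 30773 = 58881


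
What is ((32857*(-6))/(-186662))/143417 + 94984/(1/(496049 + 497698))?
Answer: 1263434809512403950867/13385252027 ≈ 9.4390e+10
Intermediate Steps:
((32857*(-6))/(-186662))/143417 + 94984/(1/(496049 + 497698)) = -197142*(-1/186662)*(1/143417) + 94984/(1/993747) = (98571/93331)*(1/143417) + 94984/(1/993747) = 98571/13385252027 + 94984*993747 = 98571/13385252027 + 94390065048 = 1263434809512403950867/13385252027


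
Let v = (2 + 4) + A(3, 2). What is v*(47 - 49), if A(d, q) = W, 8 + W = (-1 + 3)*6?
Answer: -20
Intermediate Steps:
W = 4 (W = -8 + (-1 + 3)*6 = -8 + 2*6 = -8 + 12 = 4)
A(d, q) = 4
v = 10 (v = (2 + 4) + 4 = 6 + 4 = 10)
v*(47 - 49) = 10*(47 - 49) = 10*(-2) = -20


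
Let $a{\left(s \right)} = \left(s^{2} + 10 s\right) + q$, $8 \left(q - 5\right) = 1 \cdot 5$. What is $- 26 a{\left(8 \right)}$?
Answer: $- \frac{15561}{4} \approx -3890.3$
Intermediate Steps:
$q = \frac{45}{8}$ ($q = 5 + \frac{1 \cdot 5}{8} = 5 + \frac{1}{8} \cdot 5 = 5 + \frac{5}{8} = \frac{45}{8} \approx 5.625$)
$a{\left(s \right)} = \frac{45}{8} + s^{2} + 10 s$ ($a{\left(s \right)} = \left(s^{2} + 10 s\right) + \frac{45}{8} = \frac{45}{8} + s^{2} + 10 s$)
$- 26 a{\left(8 \right)} = - 26 \left(\frac{45}{8} + 8^{2} + 10 \cdot 8\right) = - 26 \left(\frac{45}{8} + 64 + 80\right) = \left(-26\right) \frac{1197}{8} = - \frac{15561}{4}$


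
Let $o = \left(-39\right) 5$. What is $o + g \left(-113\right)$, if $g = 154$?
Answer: $-17597$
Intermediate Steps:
$o = -195$
$o + g \left(-113\right) = -195 + 154 \left(-113\right) = -195 - 17402 = -17597$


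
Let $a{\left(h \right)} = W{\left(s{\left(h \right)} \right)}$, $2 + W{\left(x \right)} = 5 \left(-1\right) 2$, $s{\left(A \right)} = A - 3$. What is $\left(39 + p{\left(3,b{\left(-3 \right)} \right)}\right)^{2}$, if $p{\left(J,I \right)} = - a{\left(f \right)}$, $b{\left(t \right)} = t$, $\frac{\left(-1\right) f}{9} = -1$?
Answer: $2601$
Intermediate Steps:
$f = 9$ ($f = \left(-9\right) \left(-1\right) = 9$)
$s{\left(A \right)} = -3 + A$ ($s{\left(A \right)} = A - 3 = -3 + A$)
$W{\left(x \right)} = -12$ ($W{\left(x \right)} = -2 + 5 \left(-1\right) 2 = -2 - 10 = -12$)
$a{\left(h \right)} = -12$
$p{\left(J,I \right)} = 12$ ($p{\left(J,I \right)} = \left(-1\right) \left(-12\right) = 12$)
$\left(39 + p{\left(3,b{\left(-3 \right)} \right)}\right)^{2} = \left(39 + 12\right)^{2} = 51^{2} = 2601$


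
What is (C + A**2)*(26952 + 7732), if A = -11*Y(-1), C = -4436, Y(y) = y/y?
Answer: -149661460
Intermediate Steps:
Y(y) = 1
A = -11 (A = -11*1 = -11)
(C + A**2)*(26952 + 7732) = (-4436 + (-11)**2)*(26952 + 7732) = (-4436 + 121)*34684 = -4315*34684 = -149661460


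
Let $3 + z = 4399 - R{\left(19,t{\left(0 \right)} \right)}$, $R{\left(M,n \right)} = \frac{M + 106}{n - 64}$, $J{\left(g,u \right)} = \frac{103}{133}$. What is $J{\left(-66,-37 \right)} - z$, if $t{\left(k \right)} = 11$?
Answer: $- \frac{30998570}{7049} \approx -4397.6$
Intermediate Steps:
$J{\left(g,u \right)} = \frac{103}{133}$ ($J{\left(g,u \right)} = 103 \cdot \frac{1}{133} = \frac{103}{133}$)
$R{\left(M,n \right)} = \frac{106 + M}{-64 + n}$
$z = \frac{233113}{53}$ ($z = -3 + \left(4399 - \frac{106 + 19}{-64 + 11}\right) = -3 + \left(4399 - \frac{1}{-53} \cdot 125\right) = -3 + \left(4399 - \left(- \frac{1}{53}\right) 125\right) = -3 + \left(4399 - - \frac{125}{53}\right) = -3 + \left(4399 + \frac{125}{53}\right) = -3 + \frac{233272}{53} = \frac{233113}{53} \approx 4398.4$)
$J{\left(-66,-37 \right)} - z = \frac{103}{133} - \frac{233113}{53} = - \frac{30998570}{7049}$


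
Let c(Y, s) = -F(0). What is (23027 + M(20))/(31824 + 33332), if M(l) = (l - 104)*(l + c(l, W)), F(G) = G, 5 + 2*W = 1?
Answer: 21347/65156 ≈ 0.32763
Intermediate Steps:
W = -2 (W = -5/2 + (1/2)*1 = -5/2 + 1/2 = -2)
c(Y, s) = 0 (c(Y, s) = -1*0 = 0)
M(l) = l*(-104 + l) (M(l) = (l - 104)*(l + 0) = (-104 + l)*l = l*(-104 + l))
(23027 + M(20))/(31824 + 33332) = (23027 + 20*(-104 + 20))/(31824 + 33332) = (23027 + 20*(-84))/65156 = (23027 - 1680)*(1/65156) = 21347*(1/65156) = 21347/65156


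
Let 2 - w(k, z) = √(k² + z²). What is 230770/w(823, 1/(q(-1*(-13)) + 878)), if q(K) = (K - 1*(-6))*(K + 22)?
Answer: -549428523730/806304274463 - 178039055*√1612618072322/806304274463 ≈ -281.08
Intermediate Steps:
q(K) = (6 + K)*(22 + K) (q(K) = (K + 6)*(22 + K) = (6 + K)*(22 + K))
w(k, z) = 2 - √(k² + z²)
230770/w(823, 1/(q(-1*(-13)) + 878)) = 230770/(2 - √(823² + (1/((132 + (-1*(-13))² + 28*(-1*(-13))) + 878))²)) = 230770/(2 - √(677329 + (1/((132 + 13² + 28*13) + 878))²)) = 230770/(2 - √(677329 + (1/((132 + 169 + 364) + 878))²)) = 230770/(2 - √(677329 + (1/(665 + 878))²)) = 230770/(2 - √(677329 + (1/1543)²)) = 230770/(2 - √(677329 + 1/2380849)) = 230770/(2 - √(1612618072322/2380849)) = 230770/(2 - √1612618072322/1543)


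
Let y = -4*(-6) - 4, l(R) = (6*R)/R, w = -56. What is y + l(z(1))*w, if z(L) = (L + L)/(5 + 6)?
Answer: -316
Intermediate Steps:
z(L) = 2*L/11 (z(L) = (2*L)/11 = (2*L)*(1/11) = 2*L/11)
l(R) = 6
y = 20 (y = 24 - 4 = 20)
y + l(z(1))*w = 20 + 6*(-56) = 20 - 336 = -316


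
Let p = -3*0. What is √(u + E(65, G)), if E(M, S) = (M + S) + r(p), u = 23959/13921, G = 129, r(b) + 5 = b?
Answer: 2*√9240161197/13921 ≈ 13.810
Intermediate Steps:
p = 0
r(b) = -5 + b
u = 23959/13921 (u = 23959*(1/13921) = 23959/13921 ≈ 1.7211)
E(M, S) = -5 + M + S (E(M, S) = (M + S) + (-5 + 0) = (M + S) - 5 = -5 + M + S)
√(u + E(65, G)) = √(23959/13921 + (-5 + 65 + 129)) = √(23959/13921 + 189) = √(2655028/13921) = 2*√9240161197/13921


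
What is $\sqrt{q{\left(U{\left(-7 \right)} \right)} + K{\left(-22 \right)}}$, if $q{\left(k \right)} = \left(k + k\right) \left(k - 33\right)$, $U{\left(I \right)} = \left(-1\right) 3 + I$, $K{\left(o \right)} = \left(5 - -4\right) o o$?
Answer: $4 \sqrt{326} \approx 72.222$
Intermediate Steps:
$K{\left(o \right)} = 9 o^{2}$ ($K{\left(o \right)} = \left(5 + 4\right) o o = 9 o o = 9 o^{2}$)
$U{\left(I \right)} = -3 + I$
$q{\left(k \right)} = 2 k \left(-33 + k\right)$
$\sqrt{q{\left(U{\left(-7 \right)} \right)} + K{\left(-22 \right)}} = \sqrt{2 \left(-3 - 7\right) \left(-33 - 10\right) + 9 \left(-22\right)^{2}} = \sqrt{2 \left(-10\right) \left(-33 - 10\right) + 9 \cdot 484} = \sqrt{2 \left(-10\right) \left(-43\right) + 4356} = \sqrt{860 + 4356} = \sqrt{5216} = 4 \sqrt{326}$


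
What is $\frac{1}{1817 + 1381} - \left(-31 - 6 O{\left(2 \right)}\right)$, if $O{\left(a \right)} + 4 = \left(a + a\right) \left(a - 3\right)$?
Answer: $- \frac{54365}{3198} \approx -17.0$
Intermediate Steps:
$O{\left(a \right)} = -4 + 2 a \left(-3 + a\right)$ ($O{\left(a \right)} = -4 + \left(a + a\right) \left(a - 3\right) = -4 + 2 a \left(-3 + a\right)$)
$\frac{1}{1817 + 1381} - \left(-31 - 6 O{\left(2 \right)}\right) = \frac{1}{1817 + 1381} + \left(\left(3 + 6 \left(-4 - 12 + 2 \cdot 2^{2}\right)\right) - -28\right) = \frac{1}{3198} + \left(\left(3 + 6 \left(-4 - 12 + 2 \cdot 4\right)\right) + 28\right) = \frac{1}{3198} + \left(\left(3 + 6 \left(-4 - 12 + 8\right)\right) + 28\right) = \frac{1}{3198} + \left(\left(3 + 6 \left(-8\right)\right) + 28\right) = \frac{1}{3198} + \left(\left(3 - 48\right) + 28\right) = \frac{1}{3198} + \left(-45 + 28\right) = \frac{1}{3198} - 17 = - \frac{54365}{3198}$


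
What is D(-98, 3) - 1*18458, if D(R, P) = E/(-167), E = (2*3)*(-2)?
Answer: -3082474/167 ≈ -18458.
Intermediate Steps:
E = -12 (E = 6*(-2) = -12)
D(R, P) = 12/167 (D(R, P) = -12/(-167) = -12*(-1/167) = 12/167)
D(-98, 3) - 1*18458 = 12/167 - 1*18458 = 12/167 - 18458 = -3082474/167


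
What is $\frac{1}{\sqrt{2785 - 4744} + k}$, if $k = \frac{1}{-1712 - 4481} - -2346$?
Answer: $\frac{89976715961}{211160495130520} - \frac{38353249 i \sqrt{1959}}{211160495130520} \approx 0.00042611 - 8.0391 \cdot 10^{-6} i$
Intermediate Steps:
$k = \frac{14528777}{6193}$ ($k = \frac{1}{-6193} + 2346 = - \frac{1}{6193} + 2346 = \frac{14528777}{6193} \approx 2346.0$)
$\frac{1}{\sqrt{2785 - 4744} + k} = \frac{1}{\sqrt{2785 - 4744} + \frac{14528777}{6193}} = \frac{1}{\sqrt{-1959} + \frac{14528777}{6193}} = \frac{1}{i \sqrt{1959} + \frac{14528777}{6193}} = \frac{1}{\frac{14528777}{6193} + i \sqrt{1959}}$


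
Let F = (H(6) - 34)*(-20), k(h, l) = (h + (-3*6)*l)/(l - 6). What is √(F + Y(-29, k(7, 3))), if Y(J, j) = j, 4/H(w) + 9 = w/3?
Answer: √311829/21 ≈ 26.591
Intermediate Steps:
H(w) = 4/(-9 + w/3)
k(h, l) = (h - 18*l)/(-6 + l)
F = 4840/7 (F = (12/(-27 + 6) - 34)*(-20) = (12/(-21) - 34)*(-20) = (12*(-1/21) - 34)*(-20) = (-4/7 - 34)*(-20) = -242/7*(-20) = 4840/7 ≈ 691.43)
√(F + Y(-29, k(7, 3))) = √(4840/7 + (7 - 18*3)/(-6 + 3)) = √(4840/7 + (7 - 54)/(-3)) = √(4840/7 - ⅓*(-47)) = √(4840/7 + 47/3) = √(14849/21) = √311829/21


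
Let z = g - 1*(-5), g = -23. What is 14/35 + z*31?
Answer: -2788/5 ≈ -557.60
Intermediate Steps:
z = -18 (z = -23 - 1*(-5) = -23 + 5 = -18)
14/35 + z*31 = 14/35 - 18*31 = 14*(1/35) - 558 = ⅖ - 558 = -2788/5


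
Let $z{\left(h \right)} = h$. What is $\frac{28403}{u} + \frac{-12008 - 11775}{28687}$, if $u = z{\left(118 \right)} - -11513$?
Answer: $\frac{538176788}{333658497} \approx 1.613$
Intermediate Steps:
$u = 11631$ ($u = 118 - -11513 = 118 + 11513 = 11631$)
$\frac{28403}{u} + \frac{-12008 - 11775}{28687} = \frac{28403}{11631} + \frac{-12008 - 11775}{28687} = 28403 \cdot \frac{1}{11631} - \frac{23783}{28687} = \frac{28403}{11631} - \frac{23783}{28687} = \frac{538176788}{333658497}$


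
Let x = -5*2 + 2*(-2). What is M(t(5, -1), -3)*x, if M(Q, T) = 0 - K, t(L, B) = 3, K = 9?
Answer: 126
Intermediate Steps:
M(Q, T) = -9 (M(Q, T) = 0 - 1*9 = 0 - 9 = -9)
x = -14 (x = -10 - 4 = -14)
M(t(5, -1), -3)*x = -9*(-14) = 126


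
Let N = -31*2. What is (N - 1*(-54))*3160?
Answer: -25280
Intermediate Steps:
N = -62
(N - 1*(-54))*3160 = (-62 - 1*(-54))*3160 = (-62 + 54)*3160 = -8*3160 = -25280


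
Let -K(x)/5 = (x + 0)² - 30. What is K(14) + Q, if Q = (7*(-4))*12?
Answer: -1166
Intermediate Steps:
K(x) = 150 - 5*x² (K(x) = -5*((x + 0)² - 30) = -5*(x² - 30) = -5*(-30 + x²) = 150 - 5*x²)
Q = -336 (Q = -28*12 = -336)
K(14) + Q = (150 - 5*14²) - 336 = (150 - 5*196) - 336 = (150 - 980) - 336 = -830 - 336 = -1166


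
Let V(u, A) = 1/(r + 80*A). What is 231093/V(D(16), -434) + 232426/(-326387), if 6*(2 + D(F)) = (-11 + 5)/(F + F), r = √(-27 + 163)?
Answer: -2618782074639946/326387 + 462186*√34 ≈ -8.0209e+9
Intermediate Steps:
r = 2*√34 (r = √136 = 2*√34 ≈ 11.662)
D(F) = -2 - 1/(2*F) (D(F) = -2 + ((-11 + 5)/(F + F))/6 = -2 + (-6*1/(2*F))/6 = -2 + (-3/F)/6 = -2 - 1/(2*F))
V(u, A) = 1/(2*√34 + 80*A)
231093/V(D(16), -434) + 232426/(-326387) = 231093/((1/(2*(√34 + 40*(-434))))) + 232426/(-326387) = 231093/((1/(2*(√34 - 17360)))) + 232426*(-1/326387) = 231093/((1/(2*(-17360 + √34)))) - 232426/326387 = 231093*(-34720 + 2*√34) - 232426/326387 = (-8023548960 + 462186*√34) - 232426/326387 = -2618782074639946/326387 + 462186*√34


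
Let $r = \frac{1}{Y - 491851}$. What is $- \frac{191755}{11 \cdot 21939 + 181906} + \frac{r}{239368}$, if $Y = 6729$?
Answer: $- \frac{4453421011829143}{9829436739097712} \approx -0.45307$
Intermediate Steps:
$r = - \frac{1}{485122}$ ($r = \frac{1}{6729 - 491851} = \frac{1}{-485122} = - \frac{1}{485122} \approx -2.0613 \cdot 10^{-6}$)
$- \frac{191755}{11 \cdot 21939 + 181906} + \frac{r}{239368} = - \frac{191755}{11 \cdot 21939 + 181906} - \frac{1}{485122 \cdot 239368} = - \frac{191755}{241329 + 181906} - \frac{1}{116122682896} = - \frac{191755}{423235} - \frac{1}{116122682896} = \left(-191755\right) \frac{1}{423235} - \frac{1}{116122682896} = - \frac{38351}{84647} - \frac{1}{116122682896} = - \frac{4453421011829143}{9829436739097712}$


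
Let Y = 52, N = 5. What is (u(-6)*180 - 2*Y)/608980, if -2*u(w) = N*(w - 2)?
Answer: 874/152245 ≈ 0.0057407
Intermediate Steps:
u(w) = 5 - 5*w/2 (u(w) = -5*(w - 2)/2 = -5*(-2 + w)/2 = -(-10 + 5*w)/2 = 5 - 5*w/2)
(u(-6)*180 - 2*Y)/608980 = ((5 - 5/2*(-6))*180 - 2*52)/608980 = ((5 + 15)*180 - 104)*(1/608980) = (20*180 - 104)*(1/608980) = (3600 - 104)*(1/608980) = 3496*(1/608980) = 874/152245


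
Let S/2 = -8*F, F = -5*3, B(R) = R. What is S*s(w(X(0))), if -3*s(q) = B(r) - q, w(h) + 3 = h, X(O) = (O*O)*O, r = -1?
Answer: -160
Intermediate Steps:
X(O) = O³ (X(O) = O²*O = O³)
w(h) = -3 + h
s(q) = ⅓ + q/3 (s(q) = -(-1 - q)/3 = ⅓ + q/3)
F = -15
S = 240 (S = 2*(-8*(-15)) = 2*120 = 240)
S*s(w(X(0))) = 240*(⅓ + (-3 + 0³)/3) = 240*(⅓ + (-3 + 0)/3) = 240*(⅓ + (⅓)*(-3)) = 240*(⅓ - 1) = 240*(-⅔) = -160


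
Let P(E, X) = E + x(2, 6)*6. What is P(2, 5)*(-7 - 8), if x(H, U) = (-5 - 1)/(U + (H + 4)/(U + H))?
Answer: 50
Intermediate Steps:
x(H, U) = -6/(U + (4 + H)/(H + U))
P(E, X) = -16/3 + E (P(E, X) = E + (6*(-1*2 - 1*6)/(4 + 2 + 6**2 + 2*6))*6 = E + (6*(-2 - 6)/(4 + 2 + 36 + 12))*6 = E + (6*(-8)/54)*6 = E + (6*(1/54)*(-8))*6 = E - 8/9*6 = E - 16/3 = -16/3 + E)
P(2, 5)*(-7 - 8) = (-16/3 + 2)*(-7 - 8) = -10/3*(-15) = 50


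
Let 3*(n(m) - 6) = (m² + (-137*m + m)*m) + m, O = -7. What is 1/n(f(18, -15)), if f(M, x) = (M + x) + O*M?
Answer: -1/680840 ≈ -1.4688e-6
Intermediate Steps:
f(M, x) = x - 6*M (f(M, x) = (M + x) - 7*M = x - 6*M)
n(m) = 6 - 45*m² + m/3 (n(m) = 6 + ((m² + (-137*m + m)*m) + m)/3 = 6 + ((m² + (-136*m)*m) + m)/3 = 6 + ((m² - 136*m²) + m)/3 = 6 + (-135*m² + m)/3 = 6 + (m - 135*m²)/3 = 6 + (-45*m² + m/3) = 6 - 45*m² + m/3)
1/n(f(18, -15)) = 1/(6 - 45*(-15 - 6*18)² + (-15 - 6*18)/3) = 1/(6 - 45*(-15 - 108)² + (-15 - 108)/3) = 1/(6 - 45*(-123)² + (⅓)*(-123)) = 1/(6 - 45*15129 - 41) = 1/(6 - 680805 - 41) = 1/(-680840) = -1/680840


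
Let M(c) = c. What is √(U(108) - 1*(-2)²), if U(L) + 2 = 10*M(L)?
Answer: √1074 ≈ 32.772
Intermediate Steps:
U(L) = -2 + 10*L
√(U(108) - 1*(-2)²) = √((-2 + 10*108) - 1*(-2)²) = √((-2 + 1080) - 1*4) = √(1078 - 4) = √1074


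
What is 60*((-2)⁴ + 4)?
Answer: 1200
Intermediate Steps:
60*((-2)⁴ + 4) = 60*(16 + 4) = 60*20 = 1200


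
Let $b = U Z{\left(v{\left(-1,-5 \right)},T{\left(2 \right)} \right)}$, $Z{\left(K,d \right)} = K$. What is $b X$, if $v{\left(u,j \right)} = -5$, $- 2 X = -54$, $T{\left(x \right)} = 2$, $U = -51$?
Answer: $6885$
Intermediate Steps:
$X = 27$ ($X = \left(- \frac{1}{2}\right) \left(-54\right) = 27$)
$b = 255$ ($b = \left(-51\right) \left(-5\right) = 255$)
$b X = 255 \cdot 27 = 6885$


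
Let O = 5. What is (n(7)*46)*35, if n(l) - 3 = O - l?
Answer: 1610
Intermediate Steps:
n(l) = 8 - l (n(l) = 3 + (5 - l) = 8 - l)
(n(7)*46)*35 = ((8 - 1*7)*46)*35 = ((8 - 7)*46)*35 = (1*46)*35 = 46*35 = 1610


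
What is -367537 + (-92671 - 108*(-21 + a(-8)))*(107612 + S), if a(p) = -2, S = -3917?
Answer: -9352308502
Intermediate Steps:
-367537 + (-92671 - 108*(-21 + a(-8)))*(107612 + S) = -367537 + (-92671 - 108*(-21 - 2))*(107612 - 3917) = -367537 + (-92671 - 108*(-23))*103695 = -367537 + (-92671 + 2484)*103695 = -367537 - 90187*103695 = -367537 - 9351940965 = -9352308502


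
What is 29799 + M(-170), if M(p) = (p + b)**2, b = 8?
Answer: 56043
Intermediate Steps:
M(p) = (8 + p)**2 (M(p) = (p + 8)**2 = (8 + p)**2)
29799 + M(-170) = 29799 + (8 - 170)**2 = 29799 + (-162)**2 = 29799 + 26244 = 56043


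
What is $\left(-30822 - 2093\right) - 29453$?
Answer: $-62368$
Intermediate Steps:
$\left(-30822 - 2093\right) - 29453 = -32915 - 29453 = -62368$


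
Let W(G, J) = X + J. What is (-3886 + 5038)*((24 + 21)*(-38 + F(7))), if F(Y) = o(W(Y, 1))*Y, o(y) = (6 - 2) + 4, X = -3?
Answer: 933120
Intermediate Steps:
W(G, J) = -3 + J
o(y) = 8 (o(y) = 4 + 4 = 8)
F(Y) = 8*Y
(-3886 + 5038)*((24 + 21)*(-38 + F(7))) = (-3886 + 5038)*((24 + 21)*(-38 + 8*7)) = 1152*(45*(-38 + 56)) = 1152*(45*18) = 1152*810 = 933120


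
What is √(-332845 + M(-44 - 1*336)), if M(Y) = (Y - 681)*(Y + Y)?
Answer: √473515 ≈ 688.12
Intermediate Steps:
M(Y) = 2*Y*(-681 + Y) (M(Y) = (-681 + Y)*(2*Y) = 2*Y*(-681 + Y))
√(-332845 + M(-44 - 1*336)) = √(-332845 + 2*(-44 - 1*336)*(-681 + (-44 - 1*336))) = √(-332845 + 2*(-44 - 336)*(-681 + (-44 - 336))) = √(-332845 + 2*(-380)*(-681 - 380)) = √(-332845 + 2*(-380)*(-1061)) = √(-332845 + 806360) = √473515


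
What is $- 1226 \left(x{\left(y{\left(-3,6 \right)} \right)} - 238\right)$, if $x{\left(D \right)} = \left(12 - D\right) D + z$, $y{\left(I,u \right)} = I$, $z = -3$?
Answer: $350636$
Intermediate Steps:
$x{\left(D \right)} = -3 + D \left(12 - D\right)$ ($x{\left(D \right)} = \left(12 - D\right) D - 3 = D \left(12 - D\right) - 3 = -3 + D \left(12 - D\right)$)
$- 1226 \left(x{\left(y{\left(-3,6 \right)} \right)} - 238\right) = - 1226 \left(\left(-3 - \left(-3\right)^{2} + 12 \left(-3\right)\right) - 238\right) = - 1226 \left(\left(-3 - 9 - 36\right) - 238\right) = - 1226 \left(-48 - 238\right) = \left(-1226\right) \left(-286\right) = 350636$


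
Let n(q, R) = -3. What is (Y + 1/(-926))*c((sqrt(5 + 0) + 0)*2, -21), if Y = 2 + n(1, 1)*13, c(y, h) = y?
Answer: -34263*sqrt(5)/463 ≈ -165.47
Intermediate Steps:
Y = -37 (Y = 2 - 3*13 = 2 - 39 = -37)
(Y + 1/(-926))*c((sqrt(5 + 0) + 0)*2, -21) = (-37 + 1/(-926))*((sqrt(5 + 0) + 0)*2) = (-37 - 1/926)*((sqrt(5) + 0)*2) = -34263*sqrt(5)*2/926 = -34263*sqrt(5)/463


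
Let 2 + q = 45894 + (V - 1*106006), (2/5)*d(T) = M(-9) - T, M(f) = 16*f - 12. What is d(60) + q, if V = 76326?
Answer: 15672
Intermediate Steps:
M(f) = -12 + 16*f
d(T) = -390 - 5*T/2 (d(T) = 5*((-12 + 16*(-9)) - T)/2 = 5*((-12 - 144) - T)/2 = 5*(-156 - T)/2 = -390 - 5*T/2)
q = 16212 (q = -2 + (45894 + (76326 - 1*106006)) = -2 + (45894 + (76326 - 106006)) = -2 + (45894 - 29680) = -2 + 16214 = 16212)
d(60) + q = (-390 - 5/2*60) + 16212 = (-390 - 150) + 16212 = -540 + 16212 = 15672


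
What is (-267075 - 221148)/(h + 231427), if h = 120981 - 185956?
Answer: -162741/55484 ≈ -2.9331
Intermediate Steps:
h = -64975
(-267075 - 221148)/(h + 231427) = (-267075 - 221148)/(-64975 + 231427) = -488223/166452 = -488223*1/166452 = -162741/55484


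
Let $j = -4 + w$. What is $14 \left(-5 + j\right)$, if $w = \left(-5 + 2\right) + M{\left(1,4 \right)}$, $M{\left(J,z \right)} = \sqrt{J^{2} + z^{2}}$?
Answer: $-168 + 14 \sqrt{17} \approx -110.28$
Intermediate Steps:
$w = -3 + \sqrt{17}$ ($w = \left(-5 + 2\right) + \sqrt{1^{2} + 4^{2}} = -3 + \sqrt{1 + 16} = -3 + \sqrt{17} \approx 1.1231$)
$j = -7 + \sqrt{17}$ ($j = -4 - \left(3 - \sqrt{17}\right) = -7 + \sqrt{17} \approx -2.8769$)
$14 \left(-5 + j\right) = 14 \left(-5 - \left(7 - \sqrt{17}\right)\right) = 14 \left(-12 + \sqrt{17}\right) = -168 + 14 \sqrt{17}$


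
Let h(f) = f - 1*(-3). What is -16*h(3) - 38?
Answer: -134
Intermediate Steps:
h(f) = 3 + f (h(f) = f + 3 = 3 + f)
-16*h(3) - 38 = -16*(3 + 3) - 38 = -16*6 - 38 = -96 - 38 = -134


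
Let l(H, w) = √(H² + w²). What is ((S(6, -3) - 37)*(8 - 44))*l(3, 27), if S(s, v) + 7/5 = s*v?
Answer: 30456*√82/5 ≈ 55158.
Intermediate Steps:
S(s, v) = -7/5 + s*v
((S(6, -3) - 37)*(8 - 44))*l(3, 27) = (((-7/5 + 6*(-3)) - 37)*(8 - 44))*√(3² + 27²) = (((-7/5 - 18) - 37)*(-36))*√(9 + 729) = ((-97/5 - 37)*(-36))*√738 = (-282/5*(-36))*(3*√82) = 10152*(3*√82)/5 = 30456*√82/5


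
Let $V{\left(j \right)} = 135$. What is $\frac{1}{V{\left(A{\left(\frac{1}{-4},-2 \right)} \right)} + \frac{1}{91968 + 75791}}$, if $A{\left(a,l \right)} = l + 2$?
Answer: $\frac{167759}{22647466} \approx 0.0074074$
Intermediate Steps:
$A{\left(a,l \right)} = 2 + l$
$\frac{1}{V{\left(A{\left(\frac{1}{-4},-2 \right)} \right)} + \frac{1}{91968 + 75791}} = \frac{1}{135 + \frac{1}{91968 + 75791}} = \frac{1}{135 + \frac{1}{167759}} = \frac{1}{\frac{22647466}{167759}} = \frac{167759}{22647466}$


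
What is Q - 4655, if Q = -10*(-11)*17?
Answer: -2785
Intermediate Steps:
Q = 1870 (Q = 110*17 = 1870)
Q - 4655 = 1870 - 4655 = -2785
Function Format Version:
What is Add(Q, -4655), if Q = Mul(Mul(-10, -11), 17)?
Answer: -2785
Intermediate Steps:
Q = 1870 (Q = Mul(110, 17) = 1870)
Add(Q, -4655) = Add(1870, -4655) = -2785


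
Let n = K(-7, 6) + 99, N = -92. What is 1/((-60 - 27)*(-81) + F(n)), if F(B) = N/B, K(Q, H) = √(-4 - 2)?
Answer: 69100821/486889309975 - 92*I*√6/486889309975 ≈ 0.00014192 - 4.6284e-10*I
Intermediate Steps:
K(Q, H) = I*√6 (K(Q, H) = √(-6) = I*√6)
n = 99 + I*√6 (n = I*√6 + 99 = 99 + I*√6 ≈ 99.0 + 2.4495*I)
F(B) = -92/B
1/((-60 - 27)*(-81) + F(n)) = 1/((-60 - 27)*(-81) - 92/(99 + I*√6)) = 1/(-87*(-81) - 92/(99 + I*√6)) = 1/(7047 - 92/(99 + I*√6))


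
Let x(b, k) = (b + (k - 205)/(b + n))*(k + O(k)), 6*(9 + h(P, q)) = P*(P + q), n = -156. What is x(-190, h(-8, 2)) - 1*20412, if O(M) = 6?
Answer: -3695111/173 ≈ -21359.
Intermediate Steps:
h(P, q) = -9 + P*(P + q)/6 (h(P, q) = -9 + (P*(P + q))/6 = -9 + P*(P + q)/6)
x(b, k) = (6 + k)*(b + (-205 + k)/(-156 + b)) (x(b, k) = (b + (k - 205)/(b - 156))*(k + 6) = (b + (-205 + k)/(-156 + b))*(6 + k) = (6 + k)*(b + (-205 + k)/(-156 + b)))
x(-190, h(-8, 2)) - 1*20412 = (-1230 + (-9 + (⅙)*(-8)² + (⅙)*(-8)*2)² - 936*(-190) - 199*(-9 + (⅙)*(-8)² + (⅙)*(-8)*2) + 6*(-190)² + (-9 + (⅙)*(-8)² + (⅙)*(-8)*2)*(-190)² - 156*(-190)*(-9 + (⅙)*(-8)² + (⅙)*(-8)*2))/(-156 - 190) - 1*20412 = (-1230 + (-9 + (⅙)*64 - 8/3)² + 177840 - 199*(-9 + (⅙)*64 - 8/3) + 6*36100 + (-9 + (⅙)*64 - 8/3)*36100 - 156*(-190)*(-9 + (⅙)*64 - 8/3))/(-346) - 20412 = -(-1230 + (-9 + 32/3 - 8/3)² + 177840 - 199*(-9 + 32/3 - 8/3) + 216600 + (-9 + 32/3 - 8/3)*36100 - 156*(-190)*(-9 + 32/3 - 8/3))/346 - 20412 = -(-1230 + (-1)² + 177840 - 199*(-1) + 216600 - 1*36100 - 156*(-190)*(-1))/346 - 20412 = -(-1230 + 1 + 177840 + 199 + 216600 - 36100 - 29640)/346 - 20412 = -1/346*327670 - 20412 = -163835/173 - 20412 = -3695111/173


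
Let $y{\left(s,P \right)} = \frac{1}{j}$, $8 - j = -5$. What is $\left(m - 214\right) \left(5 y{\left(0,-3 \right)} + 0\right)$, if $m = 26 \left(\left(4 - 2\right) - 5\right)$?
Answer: $- \frac{1460}{13} \approx -112.31$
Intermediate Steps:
$j = 13$ ($j = 8 - -5 = 8 + 5 = 13$)
$y{\left(s,P \right)} = \frac{1}{13}$
$m = -78$ ($m = 26 \left(2 - 5\right) = 26 \left(-3\right) = -78$)
$\left(m - 214\right) \left(5 y{\left(0,-3 \right)} + 0\right) = \left(-78 - 214\right) \left(5 \cdot \frac{1}{13} + 0\right) = - 292 \left(\frac{5}{13} + 0\right) = \left(-292\right) \frac{5}{13} = - \frac{1460}{13}$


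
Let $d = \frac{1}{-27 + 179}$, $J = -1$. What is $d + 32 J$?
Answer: $- \frac{4863}{152} \approx -31.993$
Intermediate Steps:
$d = \frac{1}{152} \approx 0.0065789$
$d + 32 J = \frac{1}{152} + 32 \left(-1\right) = \frac{1}{152} - 32 = - \frac{4863}{152}$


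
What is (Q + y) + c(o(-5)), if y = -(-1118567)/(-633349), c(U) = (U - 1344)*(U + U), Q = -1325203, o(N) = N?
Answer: -830773235404/633349 ≈ -1.3117e+6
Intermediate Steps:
c(U) = 2*U*(-1344 + U) (c(U) = (-1344 + U)*(2*U) = 2*U*(-1344 + U))
y = -1118567/633349 (y = -(-1118567)*(-1)/633349 = -1*1118567/633349 = -1118567/633349 ≈ -1.7661)
(Q + y) + c(o(-5)) = (-1325203 - 1118567/633349) + 2*(-5)*(-1344 - 5) = -839317113414/633349 + 2*(-5)*(-1349) = -839317113414/633349 + 13490 = -830773235404/633349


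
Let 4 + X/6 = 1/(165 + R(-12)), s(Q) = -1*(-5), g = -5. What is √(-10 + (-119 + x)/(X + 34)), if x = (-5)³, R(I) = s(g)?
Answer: I*√24967310/853 ≈ 5.8578*I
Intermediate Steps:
s(Q) = 5
R(I) = 5
X = -2037/85 (X = -24 + 6/(165 + 5) = -24 + 6/170 = -24 + 6*(1/170) = -24 + 3/85 = -2037/85 ≈ -23.965)
x = -125
√(-10 + (-119 + x)/(X + 34)) = √(-10 + (-119 - 125)/(-2037/85 + 34)) = √(-10 - 244/853/85) = √(-10 - 244*85/853) = √(-10 - 20740/853) = √(-29270/853) = I*√24967310/853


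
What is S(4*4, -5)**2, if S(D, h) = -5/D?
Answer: 25/256 ≈ 0.097656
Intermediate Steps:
S(4*4, -5)**2 = (-5/(4*4))**2 = (-5/16)**2 = 25/256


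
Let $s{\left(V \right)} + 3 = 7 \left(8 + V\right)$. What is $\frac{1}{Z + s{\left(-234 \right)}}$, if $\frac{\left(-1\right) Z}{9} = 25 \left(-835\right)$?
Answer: $\frac{1}{186290} \approx 5.368 \cdot 10^{-6}$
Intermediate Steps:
$s{\left(V \right)} = 53 + 7 V$ ($s{\left(V \right)} = -3 + 7 \left(8 + V\right) = -3 + \left(56 + 7 V\right) = 53 + 7 V$)
$Z = 187875$ ($Z = - 9 \cdot 25 \left(-835\right) = \left(-9\right) \left(-20875\right) = 187875$)
$\frac{1}{Z + s{\left(-234 \right)}} = \frac{1}{187875 + \left(53 + 7 \left(-234\right)\right)} = \frac{1}{187875 + \left(53 - 1638\right)} = \frac{1}{187875 - 1585} = \frac{1}{186290}$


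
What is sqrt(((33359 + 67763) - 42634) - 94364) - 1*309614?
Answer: -309614 + 2*I*sqrt(8969) ≈ -3.0961e+5 + 189.41*I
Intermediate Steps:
sqrt(((33359 + 67763) - 42634) - 94364) - 1*309614 = sqrt((101122 - 42634) - 94364) - 309614 = sqrt(58488 - 94364) - 309614 = sqrt(-35876) - 309614 = 2*I*sqrt(8969) - 309614 = -309614 + 2*I*sqrt(8969)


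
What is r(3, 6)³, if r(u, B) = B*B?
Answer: 46656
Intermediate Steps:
r(u, B) = B²
r(3, 6)³ = (6²)³ = 36³ = 46656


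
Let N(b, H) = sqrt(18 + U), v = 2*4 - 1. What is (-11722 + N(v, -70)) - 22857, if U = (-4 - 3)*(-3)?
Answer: -34579 + sqrt(39) ≈ -34573.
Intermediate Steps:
U = 21 (U = -7*(-3) = 21)
v = 7 (v = 8 - 1 = 7)
N(b, H) = sqrt(39) (N(b, H) = sqrt(18 + 21) = sqrt(39))
(-11722 + N(v, -70)) - 22857 = (-11722 + sqrt(39)) - 22857 = -34579 + sqrt(39)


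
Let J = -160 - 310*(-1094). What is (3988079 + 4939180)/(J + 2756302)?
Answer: 8927259/3095282 ≈ 2.8842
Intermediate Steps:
J = 338980 (J = -160 + 339140 = 338980)
(3988079 + 4939180)/(J + 2756302) = (3988079 + 4939180)/(338980 + 2756302) = 8927259/3095282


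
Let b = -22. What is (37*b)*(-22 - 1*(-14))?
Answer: 6512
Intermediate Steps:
(37*b)*(-22 - 1*(-14)) = (37*(-22))*(-22 - 1*(-14)) = -814*(-22 + 14) = -814*(-8) = 6512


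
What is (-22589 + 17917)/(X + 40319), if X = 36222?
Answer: -4672/76541 ≈ -0.061039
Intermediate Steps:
(-22589 + 17917)/(X + 40319) = (-22589 + 17917)/(36222 + 40319) = -4672/76541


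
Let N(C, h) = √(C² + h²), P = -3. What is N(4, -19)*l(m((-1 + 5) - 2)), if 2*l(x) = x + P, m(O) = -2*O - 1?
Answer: -4*√377 ≈ -77.666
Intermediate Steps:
m(O) = -1 - 2*O
l(x) = -3/2 + x/2 (l(x) = (x - 3)/2 = (-3 + x)/2 = -3/2 + x/2)
N(4, -19)*l(m((-1 + 5) - 2)) = √(4² + (-19)²)*(-3/2 + (-1 - 2*((-1 + 5) - 2))/2) = √(16 + 361)*(-3/2 + (-1 - 2*(4 - 2))/2) = √377*(-3/2 + (-1 - 2*2)/2) = √377*(-3/2 + (-1 - 4)/2) = √377*(-3/2 + (½)*(-5)) = √377*(-3/2 - 5/2) = √377*(-4) = -4*√377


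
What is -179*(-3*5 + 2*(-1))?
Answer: 3043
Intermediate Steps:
-179*(-3*5 + 2*(-1)) = -179*(-15 - 2) = -179*(-17) = 3043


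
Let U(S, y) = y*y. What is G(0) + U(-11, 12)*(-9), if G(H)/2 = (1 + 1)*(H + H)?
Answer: -1296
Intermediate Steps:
U(S, y) = y²
G(H) = 8*H (G(H) = 2*((1 + 1)*(H + H)) = 2*(2*(2*H)) = 2*(4*H) = 8*H)
G(0) + U(-11, 12)*(-9) = 8*0 + 12²*(-9) = 0 + 144*(-9) = 0 - 1296 = -1296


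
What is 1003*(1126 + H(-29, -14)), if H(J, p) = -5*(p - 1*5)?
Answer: 1224663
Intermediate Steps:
H(J, p) = 25 - 5*p (H(J, p) = -5*(p - 5) = -5*(-5 + p) = 25 - 5*p)
1003*(1126 + H(-29, -14)) = 1003*(1126 + (25 - 5*(-14))) = 1003*(1126 + (25 + 70)) = 1003*(1126 + 95) = 1003*1221 = 1224663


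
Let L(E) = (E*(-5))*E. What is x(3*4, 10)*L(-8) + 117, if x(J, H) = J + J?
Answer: -7563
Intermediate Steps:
x(J, H) = 2*J
L(E) = -5*E² (L(E) = (-5*E)*E = -5*E²)
x(3*4, 10)*L(-8) + 117 = (2*(3*4))*(-5*(-8)²) + 117 = (2*12)*(-5*64) + 117 = 24*(-320) + 117 = -7680 + 117 = -7563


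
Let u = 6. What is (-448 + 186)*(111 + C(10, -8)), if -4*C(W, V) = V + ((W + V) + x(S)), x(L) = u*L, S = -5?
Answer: -31440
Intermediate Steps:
x(L) = 6*L
C(W, V) = 15/2 - V/2 - W/4 (C(W, V) = -(V + ((W + V) + 6*(-5)))/4 = -(V + ((V + W) - 30))/4 = -(V + (-30 + V + W))/4 = -(-30 + W + 2*V)/4 = 15/2 - V/2 - W/4)
(-448 + 186)*(111 + C(10, -8)) = (-448 + 186)*(111 + (15/2 - ½*(-8) - ¼*10)) = -262*(111 + (15/2 + 4 - 5/2)) = -262*(111 + 9) = -262*120 = -31440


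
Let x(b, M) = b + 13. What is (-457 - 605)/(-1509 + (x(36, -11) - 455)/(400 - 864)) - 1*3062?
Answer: -36934534/12065 ≈ -3061.3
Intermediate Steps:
x(b, M) = 13 + b
(-457 - 605)/(-1509 + (x(36, -11) - 455)/(400 - 864)) - 1*3062 = (-457 - 605)/(-1509 + ((13 + 36) - 455)/(400 - 864)) - 1*3062 = -1062/(-1509 + (49 - 455)/(-464)) - 3062 = -1062/(-1509 - 406*(-1/464)) - 3062 = -1062/(-1509 + 7/8) - 3062 = -1062/(-12065/8) - 3062 = -1062*(-8/12065) - 3062 = 8496/12065 - 3062 = -36934534/12065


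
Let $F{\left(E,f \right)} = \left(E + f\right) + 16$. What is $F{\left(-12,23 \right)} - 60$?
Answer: $-33$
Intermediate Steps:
$F{\left(E,f \right)} = 16 + E + f$
$F{\left(-12,23 \right)} - 60 = \left(16 - 12 + 23\right) - 60 = 27 - 60 = -33$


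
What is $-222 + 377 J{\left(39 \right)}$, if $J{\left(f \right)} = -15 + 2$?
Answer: $-5123$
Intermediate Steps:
$J{\left(f \right)} = -13$
$-222 + 377 J{\left(39 \right)} = -222 + 377 \left(-13\right) = -222 - 4901 = -5123$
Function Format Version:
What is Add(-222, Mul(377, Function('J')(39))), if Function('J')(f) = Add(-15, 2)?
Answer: -5123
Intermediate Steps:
Function('J')(f) = -13
Add(-222, Mul(377, Function('J')(39))) = Add(-222, Mul(377, -13)) = Add(-222, -4901) = -5123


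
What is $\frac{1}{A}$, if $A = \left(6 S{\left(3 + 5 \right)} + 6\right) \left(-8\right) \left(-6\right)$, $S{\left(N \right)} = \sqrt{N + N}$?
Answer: $\frac{1}{1440} \approx 0.00069444$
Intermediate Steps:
$S{\left(N \right)} = \sqrt{2} \sqrt{N}$ ($S{\left(N \right)} = \sqrt{2 N} = \sqrt{2} \sqrt{N}$)
$A = 1440$ ($A = \left(6 \sqrt{2} \sqrt{3 + 5} + 6\right) \left(-8\right) \left(-6\right) = \left(6 \sqrt{2} \sqrt{8} + 6\right) \left(-8\right) \left(-6\right) = \left(6 \sqrt{2} \cdot 2 \sqrt{2} + 6\right) \left(-8\right) \left(-6\right) = \left(6 \cdot 4 + 6\right) \left(-8\right) \left(-6\right) = \left(24 + 6\right) \left(-8\right) \left(-6\right) = 30 \left(-8\right) \left(-6\right) = \left(-240\right) \left(-6\right) = 1440$)
$\frac{1}{A} = \frac{1}{1440}$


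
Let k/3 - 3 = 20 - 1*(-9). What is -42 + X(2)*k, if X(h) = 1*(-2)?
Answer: -234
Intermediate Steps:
X(h) = -2
k = 96 (k = 9 + 3*(20 - 1*(-9)) = 9 + 3*(20 + 9) = 9 + 3*29 = 9 + 87 = 96)
-42 + X(2)*k = -42 - 2*96 = -42 - 192 = -234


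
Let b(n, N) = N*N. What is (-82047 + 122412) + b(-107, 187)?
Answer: 75334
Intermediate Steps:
b(n, N) = N²
(-82047 + 122412) + b(-107, 187) = (-82047 + 122412) + 187² = 40365 + 34969 = 75334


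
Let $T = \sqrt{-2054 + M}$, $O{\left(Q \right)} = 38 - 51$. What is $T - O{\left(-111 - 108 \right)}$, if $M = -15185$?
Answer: $13 + i \sqrt{17239} \approx 13.0 + 131.3 i$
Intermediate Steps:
$O{\left(Q \right)} = -13$
$T = i \sqrt{17239}$ ($T = \sqrt{-2054 - 15185} = \sqrt{-17239} = i \sqrt{17239} \approx 131.3 i$)
$T - O{\left(-111 - 108 \right)} = i \sqrt{17239} - -13 = i \sqrt{17239} + 13 = 13 + i \sqrt{17239}$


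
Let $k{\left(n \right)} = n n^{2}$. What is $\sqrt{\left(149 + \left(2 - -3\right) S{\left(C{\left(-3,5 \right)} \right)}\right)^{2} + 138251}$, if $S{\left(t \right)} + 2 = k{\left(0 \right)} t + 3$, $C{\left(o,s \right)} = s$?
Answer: $\sqrt{161967} \approx 402.45$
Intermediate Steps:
$k{\left(n \right)} = n^{3}$
$S{\left(t \right)} = 1$ ($S{\left(t \right)} = -2 + \left(0^{3} t + 3\right) = -2 + \left(0 t + 3\right) = -2 + \left(0 + 3\right) = -2 + 3 = 1$)
$\sqrt{\left(149 + \left(2 - -3\right) S{\left(C{\left(-3,5 \right)} \right)}\right)^{2} + 138251} = \sqrt{\left(149 + \left(2 - -3\right) 1\right)^{2} + 138251} = \sqrt{\left(149 + \left(2 + 3\right) 1\right)^{2} + 138251} = \sqrt{\left(149 + 5 \cdot 1\right)^{2} + 138251} = \sqrt{\left(149 + 5\right)^{2} + 138251} = \sqrt{154^{2} + 138251} = \sqrt{23716 + 138251} = \sqrt{161967}$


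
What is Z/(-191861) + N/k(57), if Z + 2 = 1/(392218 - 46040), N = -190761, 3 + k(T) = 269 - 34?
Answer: -6334987429983489/7704494641928 ≈ -822.25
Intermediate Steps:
k(T) = 232 (k(T) = -3 + (269 - 34) = -3 + 235 = 232)
Z = -692355/346178 (Z = -2 + 1/(392218 - 46040) = -2 + 1/346178 = -692355/346178 ≈ -2.0000)
Z/(-191861) + N/k(57) = -692355/346178/(-191861) - 190761/232 = -692355/346178*(-1/191861) - 190761*1/232 = 692355/66418057258 - 190761/232 = -6334987429983489/7704494641928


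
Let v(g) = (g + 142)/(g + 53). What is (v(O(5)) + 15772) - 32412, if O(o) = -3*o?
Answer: -632193/38 ≈ -16637.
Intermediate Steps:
v(g) = (142 + g)/(53 + g)
(v(O(5)) + 15772) - 32412 = ((142 - 3*5)/(53 - 3*5) + 15772) - 32412 = ((142 - 15)/(53 - 15) + 15772) - 32412 = (127/38 + 15772) - 32412 = 599463/38 - 32412 = -632193/38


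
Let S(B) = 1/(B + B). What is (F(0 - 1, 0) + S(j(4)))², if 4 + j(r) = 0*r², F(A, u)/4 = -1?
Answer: 1089/64 ≈ 17.016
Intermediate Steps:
F(A, u) = -4 (F(A, u) = 4*(-1) = -4)
j(r) = -4 (j(r) = -4 + 0*r² = -4 + 0 = -4)
S(B) = 1/(2*B)
(F(0 - 1, 0) + S(j(4)))² = (-4 + (½)/(-4))² = (-4 + (½)*(-¼))² = (-4 - ⅛)² = (-33/8)² = 1089/64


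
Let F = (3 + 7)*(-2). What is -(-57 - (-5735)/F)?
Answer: 1375/4 ≈ 343.75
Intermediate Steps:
F = -20 (F = 10*(-2) = -20)
-(-57 - (-5735)/F) = -(-57 - (-5735)/(-20)) = -(-57 - (-5735)*(-1)/20) = -(-57 - 37*31/4) = -(-57 - 1147/4) = -1*(-1375/4) = 1375/4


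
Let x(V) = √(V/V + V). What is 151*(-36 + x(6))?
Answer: -5436 + 151*√7 ≈ -5036.5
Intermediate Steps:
x(V) = √(1 + V)
151*(-36 + x(6)) = 151*(-36 + √(1 + 6)) = 151*(-36 + √7) = -5436 + 151*√7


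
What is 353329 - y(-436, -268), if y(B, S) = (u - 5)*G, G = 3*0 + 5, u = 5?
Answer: 353329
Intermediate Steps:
G = 5 (G = 0 + 5 = 5)
y(B, S) = 0 (y(B, S) = (5 - 5)*5 = 0*5 = 0)
353329 - y(-436, -268) = 353329 - 1*0 = 353329 + 0 = 353329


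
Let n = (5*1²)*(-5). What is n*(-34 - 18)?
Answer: 1300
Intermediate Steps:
n = -25 (n = (5*1)*(-5) = 5*(-5) = -25)
n*(-34 - 18) = -25*(-34 - 18) = -25*(-52) = 1300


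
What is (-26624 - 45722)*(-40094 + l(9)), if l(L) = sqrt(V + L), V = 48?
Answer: 2900640524 - 72346*sqrt(57) ≈ 2.9001e+9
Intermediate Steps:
l(L) = sqrt(48 + L)
(-26624 - 45722)*(-40094 + l(9)) = (-26624 - 45722)*(-40094 + sqrt(48 + 9)) = -72346*(-40094 + sqrt(57)) = 2900640524 - 72346*sqrt(57)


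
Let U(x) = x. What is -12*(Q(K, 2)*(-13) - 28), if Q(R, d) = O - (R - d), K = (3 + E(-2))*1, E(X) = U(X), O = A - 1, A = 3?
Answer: 804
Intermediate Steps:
O = 2 (O = 3 - 1 = 2)
E(X) = X
K = 1 (K = (3 - 2)*1 = 1*1 = 1)
Q(R, d) = 2 + d - R (Q(R, d) = 2 - (R - d) = 2 + (d - R) = 2 + d - R)
-12*(Q(K, 2)*(-13) - 28) = -12*((2 + 2 - 1*1)*(-13) - 28) = -12*((2 + 2 - 1)*(-13) - 28) = -12*(3*(-13) - 28) = -12*(-39 - 28) = -12*(-67) = 804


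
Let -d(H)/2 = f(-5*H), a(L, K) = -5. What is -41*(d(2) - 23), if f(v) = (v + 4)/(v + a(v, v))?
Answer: 4879/5 ≈ 975.80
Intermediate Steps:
f(v) = (4 + v)/(-5 + v) (f(v) = (v + 4)/(v - 5) = (4 + v)/(-5 + v))
d(H) = -2*(4 - 5*H)/(-5 - 5*H)
-41*(d(2) - 23) = -41*(2*(4 - 5*2)/(5*(1 + 2)) - 23) = -41*((⅖)*(4 - 10)/3 - 23) = -41*((⅖)*(⅓)*(-6) - 23) = -41*(-⅘ - 23) = -41*(-119/5) = 4879/5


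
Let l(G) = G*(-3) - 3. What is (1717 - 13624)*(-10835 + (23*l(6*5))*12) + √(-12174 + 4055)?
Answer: 434641221 + I*√8119 ≈ 4.3464e+8 + 90.105*I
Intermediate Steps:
l(G) = -3 - 3*G (l(G) = -3*G - 3 = -3 - 3*G)
(1717 - 13624)*(-10835 + (23*l(6*5))*12) + √(-12174 + 4055) = (1717 - 13624)*(-10835 + (23*(-3 - 18*5))*12) + √(-12174 + 4055) = -11907*(-10835 + (23*(-3 - 3*30))*12) + √(-8119) = -11907*(-10835 + (23*(-3 - 90))*12) + I*√8119 = -11907*(-10835 + (23*(-93))*12) + I*√8119 = -11907*(-10835 - 2139*12) + I*√8119 = -11907*(-10835 - 25668) + I*√8119 = -11907*(-36503) + I*√8119 = 434641221 + I*√8119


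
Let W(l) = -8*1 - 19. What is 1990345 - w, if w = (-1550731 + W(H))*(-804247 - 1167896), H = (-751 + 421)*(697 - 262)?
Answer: -3058314544049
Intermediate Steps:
H = -143550 (H = -330*435 = -143550)
W(l) = -27 (W(l) = -8 - 19 = -27)
w = 3058316534394 (w = (-1550731 - 27)*(-804247 - 1167896) = -1550758*(-1972143) = 3058316534394)
1990345 - w = 1990345 - 1*3058316534394 = 1990345 - 3058316534394 = -3058314544049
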